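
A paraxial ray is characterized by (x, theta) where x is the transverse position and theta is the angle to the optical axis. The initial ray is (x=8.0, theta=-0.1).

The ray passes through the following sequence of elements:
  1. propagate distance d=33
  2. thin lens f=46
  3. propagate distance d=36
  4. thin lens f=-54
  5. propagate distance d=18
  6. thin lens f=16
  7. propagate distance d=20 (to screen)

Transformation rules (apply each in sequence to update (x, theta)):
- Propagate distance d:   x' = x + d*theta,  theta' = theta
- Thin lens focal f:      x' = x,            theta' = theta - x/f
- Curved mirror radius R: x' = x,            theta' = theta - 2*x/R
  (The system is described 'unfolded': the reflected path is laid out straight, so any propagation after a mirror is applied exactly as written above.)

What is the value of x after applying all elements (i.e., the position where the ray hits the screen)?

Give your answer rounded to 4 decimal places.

Initial: x=8.0000 theta=-0.1000
After 1 (propagate distance d=33): x=4.7000 theta=-0.1000
After 2 (thin lens f=46): x=4.7000 theta=-93/460 (≈-0.2022)
After 3 (propagate distance d=36): x=-593/230 (≈-2.5783) theta=-93/460 (≈-0.2022)
After 4 (thin lens f=-54): x=-593/230 (≈-2.5783) theta=-776/3105 (≈-0.2499)
After 5 (propagate distance d=18): x=-4883/690 (≈-7.0768) theta=-776/3105 (≈-0.2499)
After 6 (thin lens f=16): x=-4883/690 (≈-7.0768) theta=3823/19872 (≈0.1924)
After 7 (propagate distance d=20 (to screen)): x=-80213/24840 (≈-3.2292) theta=3823/19872 (≈0.1924)
Rounded to 4 decimal places: x = -3.2292

Answer: -3.2292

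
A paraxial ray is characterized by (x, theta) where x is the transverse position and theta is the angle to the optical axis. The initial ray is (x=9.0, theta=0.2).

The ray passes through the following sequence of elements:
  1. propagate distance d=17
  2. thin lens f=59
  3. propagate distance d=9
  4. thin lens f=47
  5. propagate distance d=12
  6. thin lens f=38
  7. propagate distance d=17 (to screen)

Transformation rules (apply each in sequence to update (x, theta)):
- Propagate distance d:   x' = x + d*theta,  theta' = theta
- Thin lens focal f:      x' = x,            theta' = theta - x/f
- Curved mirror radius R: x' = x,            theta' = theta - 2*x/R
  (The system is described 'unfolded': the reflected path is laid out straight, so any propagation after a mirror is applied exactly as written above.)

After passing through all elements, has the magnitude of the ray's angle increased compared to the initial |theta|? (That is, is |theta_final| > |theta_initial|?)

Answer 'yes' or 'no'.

Initial: x=9.0000 theta=0.2000
After 1 (propagate distance d=17): x=12.4000 theta=0.2000
After 2 (thin lens f=59): x=12.4000 theta=-3/295 (≈-0.0102)
After 3 (propagate distance d=9): x=3631/295 (≈12.3085) theta=-3/295 (≈-0.0102)
After 4 (thin lens f=47): x=3631/295 (≈12.3085) theta=-3772/13865 (≈-0.2721)
After 5 (propagate distance d=12): x=125393/13865 (≈9.0439) theta=-3772/13865 (≈-0.2721)
After 6 (thin lens f=38): x=125393/13865 (≈9.0439) theta=-268729/526870 (≈-0.5100)
After 7 (propagate distance d=17 (to screen)): x=196541/526870 (≈0.3730) theta=-268729/526870 (≈-0.5100)
|theta_initial|=0.2000 |theta_final|=268729/526870 (≈0.5100) -> increased

Answer: yes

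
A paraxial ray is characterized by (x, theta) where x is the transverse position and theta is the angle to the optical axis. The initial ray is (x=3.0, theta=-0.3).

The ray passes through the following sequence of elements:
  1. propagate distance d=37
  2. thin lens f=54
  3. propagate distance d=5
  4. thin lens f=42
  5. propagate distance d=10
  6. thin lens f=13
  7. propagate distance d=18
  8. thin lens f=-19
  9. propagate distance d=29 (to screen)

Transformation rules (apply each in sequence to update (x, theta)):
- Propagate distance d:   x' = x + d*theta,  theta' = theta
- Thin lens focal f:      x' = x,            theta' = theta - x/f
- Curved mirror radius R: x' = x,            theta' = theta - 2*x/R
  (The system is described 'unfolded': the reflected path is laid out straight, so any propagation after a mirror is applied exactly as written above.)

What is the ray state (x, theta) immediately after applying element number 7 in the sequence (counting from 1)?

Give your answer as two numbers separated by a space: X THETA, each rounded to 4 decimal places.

Initial: x=3.0000 theta=-0.3000
After 1 (propagate distance d=37): x=-8.1000 theta=-0.3000
After 2 (thin lens f=54): x=-8.1000 theta=-0.1500
After 3 (propagate distance d=5): x=-8.8500 theta=-0.1500
After 4 (thin lens f=42): x=-8.8500 theta=17/280 (≈0.0607)
After 5 (propagate distance d=10): x=-577/70 (≈-8.2429) theta=17/280 (≈0.0607)
After 6 (thin lens f=13): x=-577/70 (≈-8.2429) theta=2529/3640 (≈0.6948)
After 7 (propagate distance d=18): x=7759/1820 (≈4.2632) theta=2529/3640 (≈0.6948)
Rounded to 4 decimal places: x = 4.2632, theta = 0.6948

Answer: 4.2632 0.6948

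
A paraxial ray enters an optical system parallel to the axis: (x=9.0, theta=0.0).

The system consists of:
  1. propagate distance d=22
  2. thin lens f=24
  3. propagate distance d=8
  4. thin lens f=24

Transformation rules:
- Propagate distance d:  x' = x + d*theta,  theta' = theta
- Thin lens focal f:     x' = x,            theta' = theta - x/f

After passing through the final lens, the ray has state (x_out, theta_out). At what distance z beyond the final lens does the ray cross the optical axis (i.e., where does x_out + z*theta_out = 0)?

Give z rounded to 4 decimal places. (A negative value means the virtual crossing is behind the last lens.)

Answer: 9.6000

Derivation:
Initial: x=9.0000 theta=0.0000
After 1 (propagate distance d=22): x=9.0000 theta=0.0000
After 2 (thin lens f=24): x=9.0000 theta=-0.3750
After 3 (propagate distance d=8): x=6.0000 theta=-0.3750
After 4 (thin lens f=24): x=6.0000 theta=-0.6250
z_focus = -x_out/theta_out = -(6.0000)/(-0.6250) = 9.6000
Rounded to 4 decimal places: z = 9.6000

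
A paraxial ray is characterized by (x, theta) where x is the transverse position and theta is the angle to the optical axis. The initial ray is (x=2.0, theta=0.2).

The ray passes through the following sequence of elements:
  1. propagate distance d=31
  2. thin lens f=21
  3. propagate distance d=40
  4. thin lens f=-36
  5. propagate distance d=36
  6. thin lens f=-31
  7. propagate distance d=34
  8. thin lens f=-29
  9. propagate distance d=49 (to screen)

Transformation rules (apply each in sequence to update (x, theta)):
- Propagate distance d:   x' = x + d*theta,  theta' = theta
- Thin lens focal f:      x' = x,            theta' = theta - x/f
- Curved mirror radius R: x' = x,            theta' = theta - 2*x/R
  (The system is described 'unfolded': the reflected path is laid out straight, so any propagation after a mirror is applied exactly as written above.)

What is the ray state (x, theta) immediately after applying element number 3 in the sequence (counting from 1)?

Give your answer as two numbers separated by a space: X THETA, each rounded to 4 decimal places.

Initial: x=2.0000 theta=0.2000
After 1 (propagate distance d=31): x=8.2000 theta=0.2000
After 2 (thin lens f=21): x=8.2000 theta=-4/21 (≈-0.1905)
After 3 (propagate distance d=40): x=61/105 (≈0.5810) theta=-4/21 (≈-0.1905)
Rounded to 4 decimal places: x = 0.5810, theta = -0.1905

Answer: 0.5810 -0.1905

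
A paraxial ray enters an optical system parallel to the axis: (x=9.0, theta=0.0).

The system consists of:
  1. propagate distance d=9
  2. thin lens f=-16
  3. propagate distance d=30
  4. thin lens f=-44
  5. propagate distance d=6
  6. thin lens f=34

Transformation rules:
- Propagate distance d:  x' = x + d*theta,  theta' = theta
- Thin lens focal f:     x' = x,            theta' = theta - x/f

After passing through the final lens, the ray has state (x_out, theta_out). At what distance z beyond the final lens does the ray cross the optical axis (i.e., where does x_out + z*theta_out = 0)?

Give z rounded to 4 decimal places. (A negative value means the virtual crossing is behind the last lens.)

Initial: x=9.0000 theta=0.0000
After 1 (propagate distance d=9): x=9.0000 theta=0.0000
After 2 (thin lens f=-16): x=9.0000 theta=0.5625
After 3 (propagate distance d=30): x=25.8750 theta=0.5625
After 4 (thin lens f=-44): x=25.8750 theta=405/352 (≈1.1506)
After 5 (propagate distance d=6): x=5769/176 (≈32.7784) theta=405/352 (≈1.1506)
After 6 (thin lens f=34): x=5769/176 (≈32.7784) theta=279/1496 (≈0.1865)
z_focus = -x_out/theta_out = -(5769/176)/(279/1496) = -10897/62 ≈ -175.7581
Rounded to 4 decimal places: z = -175.7581

Answer: -175.7581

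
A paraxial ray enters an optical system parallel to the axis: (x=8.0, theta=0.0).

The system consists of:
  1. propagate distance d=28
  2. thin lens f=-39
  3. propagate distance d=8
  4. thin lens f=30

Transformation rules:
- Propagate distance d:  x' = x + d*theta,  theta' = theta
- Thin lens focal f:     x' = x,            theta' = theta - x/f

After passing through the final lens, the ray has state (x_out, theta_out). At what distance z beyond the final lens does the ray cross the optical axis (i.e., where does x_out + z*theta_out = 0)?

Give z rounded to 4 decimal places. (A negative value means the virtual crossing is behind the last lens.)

Answer: 82.9412

Derivation:
Initial: x=8.0000 theta=0.0000
After 1 (propagate distance d=28): x=8.0000 theta=0.0000
After 2 (thin lens f=-39): x=8.0000 theta=8/39 (≈0.2051)
After 3 (propagate distance d=8): x=376/39 (≈9.6410) theta=8/39 (≈0.2051)
After 4 (thin lens f=30): x=376/39 (≈9.6410) theta=-68/585 (≈-0.1162)
z_focus = -x_out/theta_out = -(376/39)/(-68/585) = 1410/17 ≈ 82.9412
Rounded to 4 decimal places: z = 82.9412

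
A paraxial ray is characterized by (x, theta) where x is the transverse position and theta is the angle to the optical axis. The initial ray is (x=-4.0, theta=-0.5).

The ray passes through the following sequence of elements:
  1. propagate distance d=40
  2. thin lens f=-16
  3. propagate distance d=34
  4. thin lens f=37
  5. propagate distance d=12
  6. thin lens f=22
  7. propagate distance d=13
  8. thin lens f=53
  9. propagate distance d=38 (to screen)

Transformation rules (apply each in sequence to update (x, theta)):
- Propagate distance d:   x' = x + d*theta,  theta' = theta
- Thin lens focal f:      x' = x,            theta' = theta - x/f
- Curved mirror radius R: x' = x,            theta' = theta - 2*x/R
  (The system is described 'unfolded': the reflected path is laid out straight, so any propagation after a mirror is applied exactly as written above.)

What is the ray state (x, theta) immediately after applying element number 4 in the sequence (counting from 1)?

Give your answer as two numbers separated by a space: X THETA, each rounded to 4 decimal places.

Initial: x=-4.0000 theta=-0.5000
After 1 (propagate distance d=40): x=-24.0000 theta=-0.5000
After 2 (thin lens f=-16): x=-24.0000 theta=-2.0000
After 3 (propagate distance d=34): x=-92.0000 theta=-2.0000
After 4 (thin lens f=37): x=-92.0000 theta=18/37 (≈0.4865)
Rounded to 4 decimal places: x = -92.0000, theta = 0.4865

Answer: -92.0000 0.4865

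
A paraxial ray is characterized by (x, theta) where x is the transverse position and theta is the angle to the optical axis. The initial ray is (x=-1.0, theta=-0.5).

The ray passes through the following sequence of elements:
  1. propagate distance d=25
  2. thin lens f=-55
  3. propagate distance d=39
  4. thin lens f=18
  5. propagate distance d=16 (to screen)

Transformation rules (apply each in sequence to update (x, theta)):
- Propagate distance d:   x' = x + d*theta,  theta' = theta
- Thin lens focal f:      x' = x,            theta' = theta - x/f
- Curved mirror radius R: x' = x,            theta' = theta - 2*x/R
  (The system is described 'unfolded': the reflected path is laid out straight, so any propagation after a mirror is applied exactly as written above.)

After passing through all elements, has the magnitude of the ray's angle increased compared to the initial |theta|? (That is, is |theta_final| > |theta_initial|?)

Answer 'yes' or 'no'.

Answer: yes

Derivation:
Initial: x=-1.0000 theta=-0.5000
After 1 (propagate distance d=25): x=-13.5000 theta=-0.5000
After 2 (thin lens f=-55): x=-13.5000 theta=-41/55 (≈-0.7455)
After 3 (propagate distance d=39): x=-4683/110 (≈-42.5727) theta=-41/55 (≈-0.7455)
After 4 (thin lens f=18): x=-4683/110 (≈-42.5727) theta=1069/660 (≈1.6197)
After 5 (propagate distance d=16 (to screen)): x=-5497/330 (≈-16.6576) theta=1069/660 (≈1.6197)
|theta_initial|=0.5000 |theta_final|=1069/660 (≈1.6197) -> increased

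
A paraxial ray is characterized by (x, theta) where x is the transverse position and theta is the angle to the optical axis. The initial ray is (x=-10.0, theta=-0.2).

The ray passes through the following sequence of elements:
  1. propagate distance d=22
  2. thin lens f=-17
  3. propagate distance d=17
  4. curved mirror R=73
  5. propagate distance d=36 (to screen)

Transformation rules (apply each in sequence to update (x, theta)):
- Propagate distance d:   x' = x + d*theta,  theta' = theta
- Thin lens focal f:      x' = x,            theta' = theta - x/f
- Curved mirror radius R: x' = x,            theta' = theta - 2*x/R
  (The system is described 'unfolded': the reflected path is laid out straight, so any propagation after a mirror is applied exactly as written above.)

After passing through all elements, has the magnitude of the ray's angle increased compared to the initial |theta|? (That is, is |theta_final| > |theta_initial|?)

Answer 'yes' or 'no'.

Initial: x=-10.0000 theta=-0.2000
After 1 (propagate distance d=22): x=-14.4000 theta=-0.2000
After 2 (thin lens f=-17): x=-14.4000 theta=-89/85 (≈-1.0471)
After 3 (propagate distance d=17): x=-32.2000 theta=-89/85 (≈-1.0471)
After 4 (curved mirror R=73): x=-32.2000 theta=-1023/6205 (≈-0.1649)
After 5 (propagate distance d=36 (to screen)): x=-236629/6205 (≈-38.1352) theta=-1023/6205 (≈-0.1649)
|theta_initial|=0.2000 |theta_final|=1023/6205 (≈0.1649) -> not increased

Answer: no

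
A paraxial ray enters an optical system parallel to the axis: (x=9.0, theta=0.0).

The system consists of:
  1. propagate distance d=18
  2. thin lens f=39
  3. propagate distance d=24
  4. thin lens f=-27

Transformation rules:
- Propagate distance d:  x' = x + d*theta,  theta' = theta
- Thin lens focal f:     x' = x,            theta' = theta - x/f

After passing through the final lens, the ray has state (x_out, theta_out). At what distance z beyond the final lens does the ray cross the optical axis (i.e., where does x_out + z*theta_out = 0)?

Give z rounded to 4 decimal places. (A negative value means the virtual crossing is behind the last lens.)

Answer: 33.7500

Derivation:
Initial: x=9.0000 theta=0.0000
After 1 (propagate distance d=18): x=9.0000 theta=0.0000
After 2 (thin lens f=39): x=9.0000 theta=-3/13 (≈-0.2308)
After 3 (propagate distance d=24): x=45/13 (≈3.4615) theta=-3/13 (≈-0.2308)
After 4 (thin lens f=-27): x=45/13 (≈3.4615) theta=-4/39 (≈-0.1026)
z_focus = -x_out/theta_out = -(45/13)/(-4/39) = 33.7500
Rounded to 4 decimal places: z = 33.7500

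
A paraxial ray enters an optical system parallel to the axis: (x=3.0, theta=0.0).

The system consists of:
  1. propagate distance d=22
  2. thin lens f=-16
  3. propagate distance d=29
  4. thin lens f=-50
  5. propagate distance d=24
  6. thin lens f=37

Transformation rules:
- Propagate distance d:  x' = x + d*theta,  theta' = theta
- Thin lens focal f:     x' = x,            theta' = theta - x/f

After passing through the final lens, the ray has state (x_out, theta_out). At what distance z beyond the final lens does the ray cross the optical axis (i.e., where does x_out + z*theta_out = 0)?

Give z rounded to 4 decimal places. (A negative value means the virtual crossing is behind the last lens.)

Initial: x=3.0000 theta=0.0000
After 1 (propagate distance d=22): x=3.0000 theta=0.0000
After 2 (thin lens f=-16): x=3.0000 theta=0.1875
After 3 (propagate distance d=29): x=8.4375 theta=0.1875
After 4 (thin lens f=-50): x=8.4375 theta=57/160 (≈0.3563)
After 5 (propagate distance d=24): x=16.9875 theta=57/160 (≈0.3563)
After 6 (thin lens f=37): x=16.9875 theta=-609/5920 (≈-0.1029)
z_focus = -x_out/theta_out = -(16.9875)/(-609/5920) = 33522/203 ≈ 165.1330
Rounded to 4 decimal places: z = 165.1330

Answer: 165.1330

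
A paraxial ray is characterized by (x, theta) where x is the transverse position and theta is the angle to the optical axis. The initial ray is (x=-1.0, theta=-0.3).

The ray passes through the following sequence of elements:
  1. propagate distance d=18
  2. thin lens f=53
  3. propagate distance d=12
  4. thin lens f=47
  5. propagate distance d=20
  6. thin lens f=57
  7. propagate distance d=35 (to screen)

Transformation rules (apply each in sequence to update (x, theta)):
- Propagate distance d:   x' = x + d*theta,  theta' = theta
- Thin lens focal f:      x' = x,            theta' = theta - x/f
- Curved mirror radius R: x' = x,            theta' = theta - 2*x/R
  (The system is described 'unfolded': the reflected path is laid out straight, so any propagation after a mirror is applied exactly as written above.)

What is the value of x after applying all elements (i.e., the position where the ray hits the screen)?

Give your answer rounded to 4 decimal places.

Initial: x=-1.0000 theta=-0.3000
After 1 (propagate distance d=18): x=-6.4000 theta=-0.3000
After 2 (thin lens f=53): x=-6.4000 theta=-19/106 (≈-0.1792)
After 3 (propagate distance d=12): x=-2266/265 (≈-8.5509) theta=-19/106 (≈-0.1792)
After 4 (thin lens f=47): x=-2266/265 (≈-8.5509) theta=67/24910 (≈0.0027)
After 5 (propagate distance d=20): x=-105832/12455 (≈-8.4971) theta=67/24910 (≈0.0027)
After 6 (thin lens f=57): x=-105832/12455 (≈-8.4971) theta=215483/1419870 (≈0.1518)
After 7 (propagate distance d=35 (to screen)): x=-4522943/1419870 (≈-3.1855) theta=215483/1419870 (≈0.1518)
Rounded to 4 decimal places: x = -3.1855

Answer: -3.1855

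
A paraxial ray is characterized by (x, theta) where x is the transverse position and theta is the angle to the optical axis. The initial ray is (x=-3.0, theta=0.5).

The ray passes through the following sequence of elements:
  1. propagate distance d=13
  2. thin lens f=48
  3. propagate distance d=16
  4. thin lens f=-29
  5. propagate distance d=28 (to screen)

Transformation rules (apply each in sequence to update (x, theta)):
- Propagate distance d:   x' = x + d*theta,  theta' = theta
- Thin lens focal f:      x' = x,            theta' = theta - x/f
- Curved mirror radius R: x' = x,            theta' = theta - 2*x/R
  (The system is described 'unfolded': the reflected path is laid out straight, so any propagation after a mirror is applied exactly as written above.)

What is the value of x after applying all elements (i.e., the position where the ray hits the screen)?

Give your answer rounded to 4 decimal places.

Initial: x=-3.0000 theta=0.5000
After 1 (propagate distance d=13): x=3.5000 theta=0.5000
After 2 (thin lens f=48): x=3.5000 theta=41/96 (≈0.4271)
After 3 (propagate distance d=16): x=31/3 (≈10.3333) theta=41/96 (≈0.4271)
After 4 (thin lens f=-29): x=31/3 (≈10.3333) theta=727/928 (≈0.7834)
After 5 (propagate distance d=28 (to screen)): x=22459/696 (≈32.2687) theta=727/928 (≈0.7834)
Rounded to 4 decimal places: x = 32.2687

Answer: 32.2687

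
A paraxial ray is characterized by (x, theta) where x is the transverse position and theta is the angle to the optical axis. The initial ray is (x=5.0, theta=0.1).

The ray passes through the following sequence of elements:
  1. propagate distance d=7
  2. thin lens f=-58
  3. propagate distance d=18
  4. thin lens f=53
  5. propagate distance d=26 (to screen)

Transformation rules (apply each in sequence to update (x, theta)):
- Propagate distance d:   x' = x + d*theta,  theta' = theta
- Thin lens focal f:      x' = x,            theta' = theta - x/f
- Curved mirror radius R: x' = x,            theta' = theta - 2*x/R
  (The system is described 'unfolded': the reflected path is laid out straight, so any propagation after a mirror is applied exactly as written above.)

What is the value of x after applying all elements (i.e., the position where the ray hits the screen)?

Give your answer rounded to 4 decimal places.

Answer: 9.8771

Derivation:
Initial: x=5.0000 theta=0.1000
After 1 (propagate distance d=7): x=5.7000 theta=0.1000
After 2 (thin lens f=-58): x=5.7000 theta=23/116 (≈0.1983)
After 3 (propagate distance d=18): x=1344/145 (≈9.2690) theta=23/116 (≈0.1983)
After 4 (thin lens f=53): x=1344/145 (≈9.2690) theta=719/30740 (≈0.0234)
After 5 (propagate distance d=26 (to screen)): x=151811/15370 (≈9.8771) theta=719/30740 (≈0.0234)
Rounded to 4 decimal places: x = 9.8771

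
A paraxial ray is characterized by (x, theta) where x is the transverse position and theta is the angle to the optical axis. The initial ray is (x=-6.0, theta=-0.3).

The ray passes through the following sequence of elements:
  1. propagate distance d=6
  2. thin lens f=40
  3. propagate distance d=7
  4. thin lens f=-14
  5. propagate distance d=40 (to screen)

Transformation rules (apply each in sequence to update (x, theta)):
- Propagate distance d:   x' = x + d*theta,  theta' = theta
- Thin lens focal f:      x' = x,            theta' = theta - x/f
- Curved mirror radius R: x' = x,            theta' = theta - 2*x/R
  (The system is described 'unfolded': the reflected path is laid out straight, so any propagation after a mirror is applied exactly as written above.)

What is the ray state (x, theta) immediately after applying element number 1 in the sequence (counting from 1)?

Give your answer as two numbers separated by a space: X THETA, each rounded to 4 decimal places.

Answer: -7.8000 -0.3000

Derivation:
Initial: x=-6.0000 theta=-0.3000
After 1 (propagate distance d=6): x=-7.8000 theta=-0.3000
Rounded to 4 decimal places: x = -7.8000, theta = -0.3000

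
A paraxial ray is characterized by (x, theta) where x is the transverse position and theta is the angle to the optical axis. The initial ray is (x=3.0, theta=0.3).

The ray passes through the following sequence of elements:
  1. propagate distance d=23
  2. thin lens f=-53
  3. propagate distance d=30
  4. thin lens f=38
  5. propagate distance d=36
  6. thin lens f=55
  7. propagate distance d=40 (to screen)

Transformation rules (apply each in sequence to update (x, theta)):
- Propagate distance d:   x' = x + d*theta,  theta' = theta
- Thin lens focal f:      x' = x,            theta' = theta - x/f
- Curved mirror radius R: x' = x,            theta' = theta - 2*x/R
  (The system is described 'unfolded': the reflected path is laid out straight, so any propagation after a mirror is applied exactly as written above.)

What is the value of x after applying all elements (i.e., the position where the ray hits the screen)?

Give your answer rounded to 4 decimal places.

Initial: x=3.0000 theta=0.3000
After 1 (propagate distance d=23): x=9.9000 theta=0.3000
After 2 (thin lens f=-53): x=9.9000 theta=129/265 (≈0.4868)
After 3 (propagate distance d=30): x=12987/530 (≈24.5038) theta=129/265 (≈0.4868)
After 4 (thin lens f=38): x=12987/530 (≈24.5038) theta=-3183/20140 (≈-0.1580)
After 5 (propagate distance d=36): x=189459/10070 (≈18.8142) theta=-3183/20140 (≈-0.1580)
After 6 (thin lens f=55): x=189459/10070 (≈18.8142) theta=-29157/58300 (≈-0.5001)
After 7 (propagate distance d=40 (to screen)): x=-131883/110770 (≈-1.1906) theta=-29157/58300 (≈-0.5001)
Rounded to 4 decimal places: x = -1.1906

Answer: -1.1906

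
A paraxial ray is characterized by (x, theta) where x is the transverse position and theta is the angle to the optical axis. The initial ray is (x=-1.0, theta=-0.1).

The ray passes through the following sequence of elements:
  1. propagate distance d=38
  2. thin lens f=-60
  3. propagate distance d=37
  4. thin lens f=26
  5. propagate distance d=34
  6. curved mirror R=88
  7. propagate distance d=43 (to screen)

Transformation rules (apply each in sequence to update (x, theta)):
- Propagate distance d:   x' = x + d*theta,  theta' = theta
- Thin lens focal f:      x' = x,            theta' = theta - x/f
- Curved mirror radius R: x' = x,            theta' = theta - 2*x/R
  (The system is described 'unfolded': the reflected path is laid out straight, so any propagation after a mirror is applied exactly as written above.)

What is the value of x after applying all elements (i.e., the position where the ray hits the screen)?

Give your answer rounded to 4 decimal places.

Initial: x=-1.0000 theta=-0.1000
After 1 (propagate distance d=38): x=-4.8000 theta=-0.1000
After 2 (thin lens f=-60): x=-4.8000 theta=-0.1800
After 3 (propagate distance d=37): x=-11.4600 theta=-0.1800
After 4 (thin lens f=26): x=-11.4600 theta=339/1300 (≈0.2608)
After 5 (propagate distance d=34): x=-843/325 (≈-2.5938) theta=339/1300 (≈0.2608)
After 6 (curved mirror R=88): x=-843/325 (≈-2.5938) theta=1143/3575 (≈0.3197)
After 7 (propagate distance d=43 (to screen)): x=39876/3575 (≈11.1541) theta=1143/3575 (≈0.3197)
Rounded to 4 decimal places: x = 11.1541

Answer: 11.1541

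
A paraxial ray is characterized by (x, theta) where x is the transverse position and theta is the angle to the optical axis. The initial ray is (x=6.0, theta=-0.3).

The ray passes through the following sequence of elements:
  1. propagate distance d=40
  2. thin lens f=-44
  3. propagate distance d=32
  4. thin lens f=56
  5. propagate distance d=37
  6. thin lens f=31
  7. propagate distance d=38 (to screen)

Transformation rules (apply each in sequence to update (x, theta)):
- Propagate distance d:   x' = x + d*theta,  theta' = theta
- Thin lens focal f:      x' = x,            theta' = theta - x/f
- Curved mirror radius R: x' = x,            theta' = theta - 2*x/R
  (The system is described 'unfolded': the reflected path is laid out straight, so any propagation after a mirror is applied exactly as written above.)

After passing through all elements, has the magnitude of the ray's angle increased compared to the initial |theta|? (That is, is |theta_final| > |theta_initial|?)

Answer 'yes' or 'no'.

Answer: yes

Derivation:
Initial: x=6.0000 theta=-0.3000
After 1 (propagate distance d=40): x=-6.0000 theta=-0.3000
After 2 (thin lens f=-44): x=-6.0000 theta=-24/55 (≈-0.4364)
After 3 (propagate distance d=32): x=-1098/55 (≈-19.9636) theta=-24/55 (≈-0.4364)
After 4 (thin lens f=56): x=-1098/55 (≈-19.9636) theta=-123/1540 (≈-0.0799)
After 5 (propagate distance d=37): x=-7059/308 (≈-22.9188) theta=-123/1540 (≈-0.0799)
After 6 (thin lens f=31): x=-7059/308 (≈-22.9188) theta=1431/2170 (≈0.6594)
After 7 (propagate distance d=38 (to screen)): x=102171/47740 (≈2.1402) theta=1431/2170 (≈0.6594)
|theta_initial|=0.3000 |theta_final|=1431/2170 (≈0.6594) -> increased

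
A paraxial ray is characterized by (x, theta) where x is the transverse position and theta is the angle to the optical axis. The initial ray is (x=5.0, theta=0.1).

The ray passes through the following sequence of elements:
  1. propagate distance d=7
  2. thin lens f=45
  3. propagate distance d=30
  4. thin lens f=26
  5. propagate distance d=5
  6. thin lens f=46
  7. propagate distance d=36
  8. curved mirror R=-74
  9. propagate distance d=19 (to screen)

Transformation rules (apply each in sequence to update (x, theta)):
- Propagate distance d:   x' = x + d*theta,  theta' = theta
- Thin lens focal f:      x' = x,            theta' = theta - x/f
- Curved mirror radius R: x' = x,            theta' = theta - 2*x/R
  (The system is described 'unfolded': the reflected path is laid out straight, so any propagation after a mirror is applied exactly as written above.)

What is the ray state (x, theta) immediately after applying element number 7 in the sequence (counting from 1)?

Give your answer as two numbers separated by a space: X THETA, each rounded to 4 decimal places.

Initial: x=5.0000 theta=0.1000
After 1 (propagate distance d=7): x=5.7000 theta=0.1000
After 2 (thin lens f=45): x=5.7000 theta=-2/75 (≈-0.0267)
After 3 (propagate distance d=30): x=4.9000 theta=-2/75 (≈-0.0267)
After 4 (thin lens f=26): x=4.9000 theta=-839/3900 (≈-0.2151)
After 5 (propagate distance d=5): x=2983/780 (≈3.8244) theta=-839/3900 (≈-0.2151)
After 6 (thin lens f=46): x=2983/780 (≈3.8244) theta=-53509/179400 (≈-0.2983)
After 7 (propagate distance d=36): x=-620117/89700 (≈-6.9132) theta=-53509/179400 (≈-0.2983)
Rounded to 4 decimal places: x = -6.9132, theta = -0.2983

Answer: -6.9132 -0.2983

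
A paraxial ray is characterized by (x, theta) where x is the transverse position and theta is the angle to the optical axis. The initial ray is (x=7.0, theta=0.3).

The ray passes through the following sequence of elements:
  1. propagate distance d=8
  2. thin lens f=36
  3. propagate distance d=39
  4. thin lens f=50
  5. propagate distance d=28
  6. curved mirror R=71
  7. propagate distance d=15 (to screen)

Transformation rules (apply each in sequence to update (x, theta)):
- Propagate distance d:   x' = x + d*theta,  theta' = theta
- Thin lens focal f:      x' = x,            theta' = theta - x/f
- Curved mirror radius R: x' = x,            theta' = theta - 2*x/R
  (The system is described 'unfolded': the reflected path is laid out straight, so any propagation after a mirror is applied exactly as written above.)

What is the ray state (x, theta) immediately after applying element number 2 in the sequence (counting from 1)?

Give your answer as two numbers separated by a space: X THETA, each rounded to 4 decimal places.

Initial: x=7.0000 theta=0.3000
After 1 (propagate distance d=8): x=9.4000 theta=0.3000
After 2 (thin lens f=36): x=9.4000 theta=7/180 (≈0.0389)
Rounded to 4 decimal places: x = 9.4000, theta = 0.0389

Answer: 9.4000 0.0389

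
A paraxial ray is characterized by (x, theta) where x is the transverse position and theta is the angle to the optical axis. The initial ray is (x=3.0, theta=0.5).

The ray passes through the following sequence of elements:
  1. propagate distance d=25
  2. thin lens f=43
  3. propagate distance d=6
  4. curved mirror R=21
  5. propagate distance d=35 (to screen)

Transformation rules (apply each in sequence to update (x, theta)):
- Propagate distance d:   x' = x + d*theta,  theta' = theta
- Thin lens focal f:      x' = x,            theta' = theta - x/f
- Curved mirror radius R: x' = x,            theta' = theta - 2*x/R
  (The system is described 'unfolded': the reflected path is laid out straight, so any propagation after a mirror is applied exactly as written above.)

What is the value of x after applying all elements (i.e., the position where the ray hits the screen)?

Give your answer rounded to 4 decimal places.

Initial: x=3.0000 theta=0.5000
After 1 (propagate distance d=25): x=15.5000 theta=0.5000
After 2 (thin lens f=43): x=15.5000 theta=6/43 (≈0.1395)
After 3 (propagate distance d=6): x=1405/86 (≈16.3372) theta=6/43 (≈0.1395)
After 4 (curved mirror R=21): x=1405/86 (≈16.3372) theta=-1279/903 (≈-1.4164)
After 5 (propagate distance d=35 (to screen)): x=-8575/258 (≈-33.2364) theta=-1279/903 (≈-1.4164)
Rounded to 4 decimal places: x = -33.2364

Answer: -33.2364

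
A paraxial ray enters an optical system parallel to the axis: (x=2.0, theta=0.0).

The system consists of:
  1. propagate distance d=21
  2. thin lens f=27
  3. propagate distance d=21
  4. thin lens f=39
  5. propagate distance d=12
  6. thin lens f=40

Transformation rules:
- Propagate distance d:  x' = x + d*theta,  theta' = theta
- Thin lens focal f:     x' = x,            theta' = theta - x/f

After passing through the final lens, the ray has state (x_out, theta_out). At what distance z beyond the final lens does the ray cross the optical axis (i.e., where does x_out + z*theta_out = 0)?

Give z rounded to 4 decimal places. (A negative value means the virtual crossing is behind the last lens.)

Initial: x=2.0000 theta=0.0000
After 1 (propagate distance d=21): x=2.0000 theta=0.0000
After 2 (thin lens f=27): x=2.0000 theta=-2/27 (≈-0.0741)
After 3 (propagate distance d=21): x=4/9 (≈0.4444) theta=-2/27 (≈-0.0741)
After 4 (thin lens f=39): x=4/9 (≈0.4444) theta=-10/117 (≈-0.0855)
After 5 (propagate distance d=12): x=-68/117 (≈-0.5812) theta=-10/117 (≈-0.0855)
After 6 (thin lens f=40): x=-68/117 (≈-0.5812) theta=-83/1170 (≈-0.0709)
z_focus = -x_out/theta_out = -(-68/117)/(-83/1170) = -680/83 ≈ -8.1928
Rounded to 4 decimal places: z = -8.1928

Answer: -8.1928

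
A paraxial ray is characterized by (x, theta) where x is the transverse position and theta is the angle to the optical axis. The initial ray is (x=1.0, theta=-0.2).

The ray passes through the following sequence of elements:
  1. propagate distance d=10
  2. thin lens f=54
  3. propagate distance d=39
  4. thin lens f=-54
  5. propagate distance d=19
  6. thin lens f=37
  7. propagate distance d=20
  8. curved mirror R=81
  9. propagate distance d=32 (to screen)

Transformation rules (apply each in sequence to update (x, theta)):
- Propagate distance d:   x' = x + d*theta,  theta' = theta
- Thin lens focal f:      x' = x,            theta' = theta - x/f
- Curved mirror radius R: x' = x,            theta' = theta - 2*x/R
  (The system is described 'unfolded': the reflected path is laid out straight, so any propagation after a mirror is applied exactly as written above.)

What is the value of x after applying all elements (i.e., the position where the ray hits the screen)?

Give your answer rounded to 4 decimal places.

Initial: x=1.0000 theta=-0.2000
After 1 (propagate distance d=10): x=-1.0000 theta=-0.2000
After 2 (thin lens f=54): x=-1.0000 theta=-49/270 (≈-0.1815)
After 3 (propagate distance d=39): x=-727/90 (≈-8.0778) theta=-49/270 (≈-0.1815)
After 4 (thin lens f=-54): x=-727/90 (≈-8.0778) theta=-1609/4860 (≈-0.3311)
After 5 (propagate distance d=19): x=-69829/4860 (≈-14.3681) theta=-1609/4860 (≈-0.3311)
After 6 (thin lens f=37): x=-69829/4860 (≈-14.3681) theta=286/4995 (≈0.0573)
After 7 (propagate distance d=20): x=-2377753/179820 (≈-13.2230) theta=286/4995 (≈0.0573)
After 8 (curved mirror R=81): x=-2377753/179820 (≈-13.2230) theta=2794741/7282710 (≈0.3838)
After 9 (propagate distance d=32 (to screen)): x=-13734569/14565420 (≈-0.9430) theta=2794741/7282710 (≈0.3838)
Rounded to 4 decimal places: x = -0.9430

Answer: -0.9430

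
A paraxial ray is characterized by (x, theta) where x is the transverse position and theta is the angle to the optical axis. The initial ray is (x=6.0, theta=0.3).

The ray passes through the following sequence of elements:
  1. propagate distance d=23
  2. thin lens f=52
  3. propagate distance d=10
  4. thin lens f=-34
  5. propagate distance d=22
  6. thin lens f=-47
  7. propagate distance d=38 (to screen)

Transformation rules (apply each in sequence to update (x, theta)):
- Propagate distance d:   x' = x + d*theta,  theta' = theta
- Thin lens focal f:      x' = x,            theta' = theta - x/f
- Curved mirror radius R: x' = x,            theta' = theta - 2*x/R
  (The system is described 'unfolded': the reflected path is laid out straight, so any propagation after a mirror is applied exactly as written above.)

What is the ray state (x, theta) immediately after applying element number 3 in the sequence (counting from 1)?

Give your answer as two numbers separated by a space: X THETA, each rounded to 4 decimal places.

Answer: 13.4192 0.0519

Derivation:
Initial: x=6.0000 theta=0.3000
After 1 (propagate distance d=23): x=12.9000 theta=0.3000
After 2 (thin lens f=52): x=12.9000 theta=27/520 (≈0.0519)
After 3 (propagate distance d=10): x=3489/260 (≈13.4192) theta=27/520 (≈0.0519)
Rounded to 4 decimal places: x = 13.4192, theta = 0.0519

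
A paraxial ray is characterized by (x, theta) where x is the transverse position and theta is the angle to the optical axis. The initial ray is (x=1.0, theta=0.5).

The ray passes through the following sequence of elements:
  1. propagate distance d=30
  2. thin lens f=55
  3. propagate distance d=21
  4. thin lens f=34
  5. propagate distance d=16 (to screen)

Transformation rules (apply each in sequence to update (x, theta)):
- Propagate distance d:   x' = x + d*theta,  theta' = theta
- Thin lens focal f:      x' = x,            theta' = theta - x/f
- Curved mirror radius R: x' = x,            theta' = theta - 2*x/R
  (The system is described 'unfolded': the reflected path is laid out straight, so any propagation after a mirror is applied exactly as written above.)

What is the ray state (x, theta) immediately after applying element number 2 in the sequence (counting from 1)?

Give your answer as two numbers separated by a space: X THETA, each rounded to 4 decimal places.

Initial: x=1.0000 theta=0.5000
After 1 (propagate distance d=30): x=16.0000 theta=0.5000
After 2 (thin lens f=55): x=16.0000 theta=23/110 (≈0.2091)
Rounded to 4 decimal places: x = 16.0000, theta = 0.2091

Answer: 16.0000 0.2091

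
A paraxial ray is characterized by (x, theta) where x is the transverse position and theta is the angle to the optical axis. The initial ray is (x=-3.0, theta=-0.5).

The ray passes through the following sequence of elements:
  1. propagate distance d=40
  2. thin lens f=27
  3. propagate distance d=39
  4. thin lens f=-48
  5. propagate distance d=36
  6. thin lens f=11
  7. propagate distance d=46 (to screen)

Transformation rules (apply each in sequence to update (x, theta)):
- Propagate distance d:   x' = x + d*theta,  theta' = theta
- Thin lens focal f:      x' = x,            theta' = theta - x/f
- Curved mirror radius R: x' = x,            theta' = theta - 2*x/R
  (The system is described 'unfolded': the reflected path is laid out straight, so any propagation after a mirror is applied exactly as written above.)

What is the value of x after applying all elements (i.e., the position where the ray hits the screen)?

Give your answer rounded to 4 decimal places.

Answer: 18.6513

Derivation:
Initial: x=-3.0000 theta=-0.5000
After 1 (propagate distance d=40): x=-23.0000 theta=-0.5000
After 2 (thin lens f=27): x=-23.0000 theta=19/54 (≈0.3519)
After 3 (propagate distance d=39): x=-167/18 (≈-9.2778) theta=19/54 (≈0.3519)
After 4 (thin lens f=-48): x=-167/18 (≈-9.2778) theta=137/864 (≈0.1586)
After 5 (propagate distance d=36): x=-257/72 (≈-3.5694) theta=137/864 (≈0.1586)
After 6 (thin lens f=11): x=-257/72 (≈-3.5694) theta=4591/9504 (≈0.4831)
After 7 (propagate distance d=46 (to screen)): x=88631/4752 (≈18.6513) theta=4591/9504 (≈0.4831)
Rounded to 4 decimal places: x = 18.6513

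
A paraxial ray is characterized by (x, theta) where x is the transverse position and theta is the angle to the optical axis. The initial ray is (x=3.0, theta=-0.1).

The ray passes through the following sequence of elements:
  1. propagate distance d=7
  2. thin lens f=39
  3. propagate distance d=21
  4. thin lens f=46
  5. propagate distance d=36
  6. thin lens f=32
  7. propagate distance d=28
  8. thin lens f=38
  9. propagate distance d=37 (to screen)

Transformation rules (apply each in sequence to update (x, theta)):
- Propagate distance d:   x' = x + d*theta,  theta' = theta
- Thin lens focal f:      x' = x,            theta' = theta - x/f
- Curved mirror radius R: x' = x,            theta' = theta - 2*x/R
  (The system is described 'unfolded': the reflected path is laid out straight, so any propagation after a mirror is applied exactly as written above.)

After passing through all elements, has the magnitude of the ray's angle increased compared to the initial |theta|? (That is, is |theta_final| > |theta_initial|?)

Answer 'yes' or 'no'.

Initial: x=3.0000 theta=-0.1000
After 1 (propagate distance d=7): x=2.3000 theta=-0.1000
After 2 (thin lens f=39): x=2.3000 theta=-31/195 (≈-0.1590)
After 3 (propagate distance d=21): x=-27/26 (≈-1.0385) theta=-31/195 (≈-0.1590)
After 4 (thin lens f=46): x=-27/26 (≈-1.0385) theta=-2447/17940 (≈-0.1364)
After 5 (propagate distance d=36): x=-17787/2990 (≈-5.9488) theta=-2447/17940 (≈-0.1364)
After 6 (thin lens f=32): x=-17787/2990 (≈-5.9488) theta=1093/22080 (≈0.0495)
After 7 (propagate distance d=28): x=-65485/14352 (≈-4.5628) theta=1093/22080 (≈0.0495)
After 8 (thin lens f=38): x=-65485/14352 (≈-4.5628) theta=924821/5453760 (≈0.1696)
After 9 (propagate distance d=37 (to screen)): x=3111359/1817920 (≈1.7115) theta=924821/5453760 (≈0.1696)
|theta_initial|=0.1000 |theta_final|=924821/5453760 (≈0.1696) -> increased

Answer: yes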